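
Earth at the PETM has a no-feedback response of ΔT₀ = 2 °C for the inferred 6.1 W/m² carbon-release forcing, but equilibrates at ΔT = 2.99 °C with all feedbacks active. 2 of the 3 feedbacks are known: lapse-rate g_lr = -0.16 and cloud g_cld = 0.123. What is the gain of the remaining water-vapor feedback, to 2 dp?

0.37

Amplification A = ΔT/ΔT₀ = 2.99/2 = 1.495.
Total gain g = 1 − 1/A = 1 − 1/1.495 = 0.3311.
Known gains sum to -0.16 + 0.123 = -0.037.
g_wv = 0.3311 + 0.037 = 0.37.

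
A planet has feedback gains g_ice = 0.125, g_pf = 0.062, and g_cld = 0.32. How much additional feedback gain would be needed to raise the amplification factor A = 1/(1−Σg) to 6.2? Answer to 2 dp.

Current total gain = 0.507.
Target gain for A = 6.2: g* = 1 − 1/6.2 = 0.8387.
Additional gain needed = 0.8387 − 0.507 = 0.33.

0.33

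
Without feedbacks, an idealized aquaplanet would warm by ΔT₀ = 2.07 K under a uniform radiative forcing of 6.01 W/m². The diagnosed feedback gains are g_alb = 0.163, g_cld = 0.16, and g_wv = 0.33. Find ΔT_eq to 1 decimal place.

6.0 K

Total gain g = 0.163 + 0.16 + 0.33 = 0.653.
Amplification A = 1/(1 − 0.653) = 2.882.
ΔT = 2.07 × 2.882 = 6.0 K.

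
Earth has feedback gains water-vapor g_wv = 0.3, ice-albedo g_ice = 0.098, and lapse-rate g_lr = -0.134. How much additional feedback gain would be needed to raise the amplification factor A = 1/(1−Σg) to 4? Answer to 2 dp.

0.49

Current total gain = 0.264.
Target gain for A = 4: g* = 1 − 1/4 = 0.75.
Additional gain needed = 0.75 − 0.264 = 0.49.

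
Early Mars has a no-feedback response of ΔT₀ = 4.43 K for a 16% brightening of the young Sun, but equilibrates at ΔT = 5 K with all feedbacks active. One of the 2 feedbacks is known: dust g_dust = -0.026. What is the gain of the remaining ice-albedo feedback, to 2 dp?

0.14

Amplification A = ΔT/ΔT₀ = 5/4.43 = 1.129.
Total gain g = 1 − 1/A = 1 − 1/1.129 = 0.1143.
The known gain is -0.026.
g_ice = 0.1143 + 0.026 = 0.14.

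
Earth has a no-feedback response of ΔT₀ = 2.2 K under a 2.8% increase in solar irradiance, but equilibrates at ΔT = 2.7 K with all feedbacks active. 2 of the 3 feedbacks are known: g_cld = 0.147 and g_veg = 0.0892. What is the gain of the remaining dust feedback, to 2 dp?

Amplification A = ΔT/ΔT₀ = 2.7/2.2 = 1.227.
Total gain g = 1 − 1/A = 1 − 1/1.227 = 0.185.
Known gains sum to 0.147 + 0.0892 = 0.2362.
g_dust = 0.185 − 0.2362 = -0.05.

-0.05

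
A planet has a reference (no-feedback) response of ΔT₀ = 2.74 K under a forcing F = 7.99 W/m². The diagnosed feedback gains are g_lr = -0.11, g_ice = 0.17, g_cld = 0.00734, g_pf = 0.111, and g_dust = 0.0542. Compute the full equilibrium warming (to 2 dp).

Total gain g = -0.11 + 0.17 + 0.00734 + 0.111 + 0.0542 = 0.23254.
Amplification A = 1/(1 − 0.23254) = 1.303.
ΔT = 2.74 × 1.303 = 3.57 K.

3.57 K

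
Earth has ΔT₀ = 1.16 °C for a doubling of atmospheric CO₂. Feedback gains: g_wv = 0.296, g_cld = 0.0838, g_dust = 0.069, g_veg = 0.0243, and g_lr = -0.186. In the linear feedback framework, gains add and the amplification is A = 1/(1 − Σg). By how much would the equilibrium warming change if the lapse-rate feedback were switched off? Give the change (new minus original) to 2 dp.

Original: g = 0.2871, ΔT = 1.16/(1−0.2871) = 1.6272 °C.
Without lapse-rate: g' = 0.4731, ΔT' = 1.16/(1−0.4731) = 2.2016 °C.
Change = 2.2016 − 1.6272 = 0.57 °C.

0.57 °C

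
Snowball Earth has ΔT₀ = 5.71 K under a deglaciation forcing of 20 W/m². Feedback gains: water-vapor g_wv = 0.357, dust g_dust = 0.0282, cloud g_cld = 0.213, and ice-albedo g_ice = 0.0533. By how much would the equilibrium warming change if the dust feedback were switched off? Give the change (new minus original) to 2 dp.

Original: g = 0.6515, ΔT = 5.71/(1−0.6515) = 16.3845 K.
Without dust: g' = 0.6233, ΔT' = 5.71/(1−0.6233) = 15.1580 K.
Change = 15.1580 − 16.3845 = -1.23 K.

-1.23 K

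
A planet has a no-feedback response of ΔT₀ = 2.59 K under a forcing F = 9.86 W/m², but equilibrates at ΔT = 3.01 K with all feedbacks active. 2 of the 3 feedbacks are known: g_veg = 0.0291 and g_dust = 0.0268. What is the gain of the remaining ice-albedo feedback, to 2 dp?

Amplification A = ΔT/ΔT₀ = 3.01/2.59 = 1.162.
Total gain g = 1 − 1/A = 1 − 1/1.162 = 0.1394.
Known gains sum to 0.0291 + 0.0268 = 0.0559.
g_ice = 0.1394 − 0.0559 = 0.08.

0.08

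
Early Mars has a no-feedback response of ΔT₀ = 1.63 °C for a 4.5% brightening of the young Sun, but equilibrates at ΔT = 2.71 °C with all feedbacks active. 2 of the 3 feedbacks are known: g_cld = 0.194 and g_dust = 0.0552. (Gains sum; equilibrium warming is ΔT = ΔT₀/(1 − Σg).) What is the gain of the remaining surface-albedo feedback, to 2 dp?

Amplification A = ΔT/ΔT₀ = 2.71/1.63 = 1.663.
Total gain g = 1 − 1/A = 1 − 1/1.663 = 0.3987.
Known gains sum to 0.194 + 0.0552 = 0.2492.
g_alb = 0.3987 − 0.2492 = 0.15.

0.15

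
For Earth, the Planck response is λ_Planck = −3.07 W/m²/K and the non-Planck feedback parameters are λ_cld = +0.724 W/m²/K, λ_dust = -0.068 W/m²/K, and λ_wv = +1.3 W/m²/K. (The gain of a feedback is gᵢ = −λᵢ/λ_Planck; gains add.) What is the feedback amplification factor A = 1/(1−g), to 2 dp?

2.76

Convert to gains: g_cld = 0.724/3.07 = 0.2358; g_dust = -0.068/3.07 = -0.02215; g_wv = 1.3/3.07 = 0.4235.
Total gain g = 0.63715.
A = 1/(1 − 0.63715) = 2.76.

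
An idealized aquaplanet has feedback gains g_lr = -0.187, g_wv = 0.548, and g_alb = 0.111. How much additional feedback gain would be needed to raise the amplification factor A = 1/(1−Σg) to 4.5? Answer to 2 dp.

0.31

Current total gain = 0.472.
Target gain for A = 4.5: g* = 1 − 1/4.5 = 0.7778.
Additional gain needed = 0.7778 − 0.472 = 0.31.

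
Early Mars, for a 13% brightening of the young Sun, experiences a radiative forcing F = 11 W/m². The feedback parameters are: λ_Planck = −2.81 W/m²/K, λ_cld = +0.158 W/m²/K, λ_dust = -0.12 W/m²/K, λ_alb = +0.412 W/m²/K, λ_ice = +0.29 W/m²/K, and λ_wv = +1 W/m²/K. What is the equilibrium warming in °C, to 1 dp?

10.3 °C

Net feedback parameter λ = (−2.81) + (+0.158) + (-0.12) + (+0.412) + (+0.29) + (+1) = -1.07 W/m²/K.
ΔT = −F/λ = −11/(-1.07) = 10.3 °C.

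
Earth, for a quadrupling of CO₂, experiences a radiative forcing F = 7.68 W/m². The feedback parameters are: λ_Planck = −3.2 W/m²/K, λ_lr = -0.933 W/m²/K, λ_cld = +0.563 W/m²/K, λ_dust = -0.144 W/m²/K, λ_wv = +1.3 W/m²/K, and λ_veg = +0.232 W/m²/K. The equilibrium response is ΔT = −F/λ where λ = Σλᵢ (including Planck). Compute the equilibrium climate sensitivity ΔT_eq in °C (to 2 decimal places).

Net feedback parameter λ = (−3.2) + (-0.933) + (+0.563) + (-0.144) + (+1.3) + (+0.232) = -2.182 W/m²/K.
ΔT = −F/λ = −7.68/(-2.182) = 3.52 °C.

3.52 °C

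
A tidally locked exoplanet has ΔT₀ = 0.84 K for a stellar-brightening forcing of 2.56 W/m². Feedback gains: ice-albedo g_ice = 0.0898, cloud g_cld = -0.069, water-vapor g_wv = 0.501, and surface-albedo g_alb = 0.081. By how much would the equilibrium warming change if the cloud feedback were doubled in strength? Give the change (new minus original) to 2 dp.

-0.31 K

Original: g = 0.6028, ΔT = 0.84/(1−0.6028) = 2.1148 K.
With doubled cloud: g' = 0.5338, ΔT' = 0.84/(1−0.5338) = 1.8018 K.
Change = 1.8018 − 2.1148 = -0.31 K.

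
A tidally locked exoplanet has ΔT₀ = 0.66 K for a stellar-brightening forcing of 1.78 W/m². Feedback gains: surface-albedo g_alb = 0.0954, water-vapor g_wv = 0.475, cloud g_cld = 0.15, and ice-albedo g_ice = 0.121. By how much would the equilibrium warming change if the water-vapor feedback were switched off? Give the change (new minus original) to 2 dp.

-3.12 K

Original: g = 0.8414, ΔT = 0.66/(1−0.8414) = 4.1614 K.
Without water-vapor: g' = 0.3664, ΔT' = 0.66/(1−0.3664) = 1.0417 K.
Change = 1.0417 − 4.1614 = -3.12 K.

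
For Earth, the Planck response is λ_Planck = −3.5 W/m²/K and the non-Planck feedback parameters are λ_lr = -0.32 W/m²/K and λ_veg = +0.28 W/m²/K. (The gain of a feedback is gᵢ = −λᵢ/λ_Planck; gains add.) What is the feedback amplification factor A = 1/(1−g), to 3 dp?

0.989

Convert to gains: g_lr = -0.32/3.5 = -0.09143; g_veg = 0.28/3.5 = 0.08.
Total gain g = -0.01143.
A = 1/(1 + 0.01143) = 0.989.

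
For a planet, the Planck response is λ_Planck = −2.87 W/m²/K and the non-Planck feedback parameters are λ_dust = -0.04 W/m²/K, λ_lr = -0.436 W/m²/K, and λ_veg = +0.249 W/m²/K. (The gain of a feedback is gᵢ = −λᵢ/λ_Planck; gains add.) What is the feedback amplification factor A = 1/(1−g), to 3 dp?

0.927

Convert to gains: g_dust = -0.04/2.87 = -0.01394; g_lr = -0.436/2.87 = -0.1519; g_veg = 0.249/2.87 = 0.08676.
Total gain g = -0.07908.
A = 1/(1 + 0.07908) = 0.927.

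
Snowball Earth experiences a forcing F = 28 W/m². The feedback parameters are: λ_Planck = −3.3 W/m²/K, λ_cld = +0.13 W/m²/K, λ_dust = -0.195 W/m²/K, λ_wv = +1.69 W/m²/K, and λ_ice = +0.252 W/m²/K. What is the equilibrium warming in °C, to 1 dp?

Net feedback parameter λ = (−3.3) + (+0.13) + (-0.195) + (+1.69) + (+0.252) = -1.423 W/m²/K.
ΔT = −F/λ = −28/(-1.423) = 19.7 °C.

19.7 °C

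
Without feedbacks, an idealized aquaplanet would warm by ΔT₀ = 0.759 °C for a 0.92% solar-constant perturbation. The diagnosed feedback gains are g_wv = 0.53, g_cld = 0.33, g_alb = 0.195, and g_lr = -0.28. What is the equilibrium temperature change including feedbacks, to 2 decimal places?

Total gain g = 0.53 + 0.33 + 0.195 − 0.28 = 0.775.
Amplification A = 1/(1 − 0.775) = 4.444.
ΔT = 0.759 × 4.444 = 3.37 °C.

3.37 °C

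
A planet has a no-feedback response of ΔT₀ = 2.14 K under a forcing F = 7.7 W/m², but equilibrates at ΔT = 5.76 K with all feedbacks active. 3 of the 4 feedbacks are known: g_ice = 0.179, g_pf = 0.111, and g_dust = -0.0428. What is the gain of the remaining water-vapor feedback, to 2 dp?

0.38

Amplification A = ΔT/ΔT₀ = 5.76/2.14 = 2.692.
Total gain g = 1 − 1/A = 1 − 1/2.692 = 0.6285.
Known gains sum to 0.179 + 0.111 − 0.0428 = 0.2472.
g_wv = 0.6285 − 0.2472 = 0.38.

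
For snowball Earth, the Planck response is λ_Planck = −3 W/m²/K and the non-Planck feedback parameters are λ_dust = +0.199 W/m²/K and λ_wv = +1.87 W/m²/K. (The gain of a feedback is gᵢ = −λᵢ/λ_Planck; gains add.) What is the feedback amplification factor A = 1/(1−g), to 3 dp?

3.222

Convert to gains: g_dust = 0.199/3 = 0.06633; g_wv = 1.87/3 = 0.6233.
Total gain g = 0.68963.
A = 1/(1 − 0.68963) = 3.222.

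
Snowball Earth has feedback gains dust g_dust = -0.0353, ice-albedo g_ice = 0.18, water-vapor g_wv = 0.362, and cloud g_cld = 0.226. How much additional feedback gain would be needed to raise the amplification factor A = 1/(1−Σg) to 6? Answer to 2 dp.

Current total gain = 0.7327.
Target gain for A = 6: g* = 1 − 1/6 = 0.8333.
Additional gain needed = 0.8333 − 0.7327 = 0.10.

0.10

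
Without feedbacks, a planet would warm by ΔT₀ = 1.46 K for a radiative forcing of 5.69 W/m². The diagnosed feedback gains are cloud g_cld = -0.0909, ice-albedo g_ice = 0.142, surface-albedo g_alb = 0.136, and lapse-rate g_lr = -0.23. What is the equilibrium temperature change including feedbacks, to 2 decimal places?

Total gain g = -0.0909 + 0.142 + 0.136 − 0.23 = -0.0429.
Amplification A = 1/(1 + 0.0429) = 0.9589.
ΔT = 1.46 × 0.9589 = 1.40 K.

1.40 K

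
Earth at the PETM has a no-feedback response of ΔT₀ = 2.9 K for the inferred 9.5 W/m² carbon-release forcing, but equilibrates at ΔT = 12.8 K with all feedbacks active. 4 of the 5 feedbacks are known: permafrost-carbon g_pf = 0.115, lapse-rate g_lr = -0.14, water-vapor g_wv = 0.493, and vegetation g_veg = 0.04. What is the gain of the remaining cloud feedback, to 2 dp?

Amplification A = ΔT/ΔT₀ = 12.8/2.9 = 4.414.
Total gain g = 1 − 1/A = 1 − 1/4.414 = 0.7734.
Known gains sum to 0.115 − 0.14 + 0.493 + 0.04 = 0.508.
g_cld = 0.7734 − 0.508 = 0.27.

0.27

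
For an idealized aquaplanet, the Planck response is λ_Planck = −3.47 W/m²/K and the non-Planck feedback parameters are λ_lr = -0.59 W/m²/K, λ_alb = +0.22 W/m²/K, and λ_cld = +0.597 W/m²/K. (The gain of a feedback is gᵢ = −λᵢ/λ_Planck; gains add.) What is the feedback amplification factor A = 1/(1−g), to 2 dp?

Convert to gains: g_lr = -0.59/3.47 = -0.17; g_alb = 0.22/3.47 = 0.0634; g_cld = 0.597/3.47 = 0.172.
Total gain g = 0.0654.
A = 1/(1 − 0.0654) = 1.07.

1.07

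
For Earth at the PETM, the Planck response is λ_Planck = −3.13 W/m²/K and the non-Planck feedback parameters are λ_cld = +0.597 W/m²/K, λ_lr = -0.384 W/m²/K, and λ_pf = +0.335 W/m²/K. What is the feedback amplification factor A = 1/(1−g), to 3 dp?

Convert to gains: g_cld = 0.597/3.13 = 0.1907; g_lr = -0.384/3.13 = -0.1227; g_pf = 0.335/3.13 = 0.107.
Total gain g = 0.175.
A = 1/(1 − 0.175) = 1.212.

1.212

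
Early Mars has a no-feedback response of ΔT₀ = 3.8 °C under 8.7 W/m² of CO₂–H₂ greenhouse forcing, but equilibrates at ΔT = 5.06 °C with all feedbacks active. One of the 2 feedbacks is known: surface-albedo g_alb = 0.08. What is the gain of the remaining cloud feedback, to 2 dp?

Amplification A = ΔT/ΔT₀ = 5.06/3.8 = 1.332.
Total gain g = 1 − 1/A = 1 − 1/1.332 = 0.2492.
The known gain is 0.08.
g_cld = 0.2492 − 0.08 = 0.17.

0.17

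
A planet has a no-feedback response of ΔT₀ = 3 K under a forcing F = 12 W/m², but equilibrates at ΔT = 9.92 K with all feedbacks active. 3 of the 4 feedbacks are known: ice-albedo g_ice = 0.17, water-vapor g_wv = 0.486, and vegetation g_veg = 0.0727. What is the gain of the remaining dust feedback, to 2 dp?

-0.03

Amplification A = ΔT/ΔT₀ = 9.92/3 = 3.307.
Total gain g = 1 − 1/A = 1 − 1/3.307 = 0.6976.
Known gains sum to 0.17 + 0.486 + 0.0727 = 0.7287.
g_dust = 0.6976 − 0.7287 = -0.03.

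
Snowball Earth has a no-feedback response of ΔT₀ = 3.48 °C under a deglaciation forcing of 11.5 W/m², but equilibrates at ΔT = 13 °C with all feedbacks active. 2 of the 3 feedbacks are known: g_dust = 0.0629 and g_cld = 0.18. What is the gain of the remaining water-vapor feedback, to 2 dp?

Amplification A = ΔT/ΔT₀ = 13/3.48 = 3.736.
Total gain g = 1 − 1/A = 1 − 1/3.736 = 0.7323.
Known gains sum to 0.0629 + 0.18 = 0.2429.
g_wv = 0.7323 − 0.2429 = 0.49.

0.49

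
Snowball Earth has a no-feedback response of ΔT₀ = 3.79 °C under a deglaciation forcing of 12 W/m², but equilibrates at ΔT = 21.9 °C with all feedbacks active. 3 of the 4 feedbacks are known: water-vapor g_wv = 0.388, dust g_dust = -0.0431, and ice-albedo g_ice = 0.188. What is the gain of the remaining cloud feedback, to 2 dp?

0.29

Amplification A = ΔT/ΔT₀ = 21.9/3.79 = 5.778.
Total gain g = 1 − 1/A = 1 − 1/5.778 = 0.8269.
Known gains sum to 0.388 − 0.0431 + 0.188 = 0.5329.
g_cld = 0.8269 − 0.5329 = 0.29.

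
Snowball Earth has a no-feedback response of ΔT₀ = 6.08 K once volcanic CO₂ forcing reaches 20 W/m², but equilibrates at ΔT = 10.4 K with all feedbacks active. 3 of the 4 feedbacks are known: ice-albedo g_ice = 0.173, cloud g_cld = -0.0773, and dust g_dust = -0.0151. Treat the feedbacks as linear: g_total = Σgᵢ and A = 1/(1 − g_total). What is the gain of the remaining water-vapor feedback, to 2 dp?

Amplification A = ΔT/ΔT₀ = 10.4/6.08 = 1.711.
Total gain g = 1 − 1/A = 1 − 1/1.711 = 0.4155.
Known gains sum to 0.173 − 0.0773 − 0.0151 = 0.0806.
g_wv = 0.4155 − 0.0806 = 0.33.

0.33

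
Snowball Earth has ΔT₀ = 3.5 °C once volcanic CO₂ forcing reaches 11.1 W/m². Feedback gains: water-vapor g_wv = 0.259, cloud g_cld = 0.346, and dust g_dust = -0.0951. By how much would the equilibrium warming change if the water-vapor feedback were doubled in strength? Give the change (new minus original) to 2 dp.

8.00 °C

Original: g = 0.5099, ΔT = 3.5/(1−0.5099) = 7.1414 °C.
With doubled water-vapor: g' = 0.7689, ΔT' = 3.5/(1−0.7689) = 15.1450 °C.
Change = 15.1450 − 7.1414 = 8.00 °C.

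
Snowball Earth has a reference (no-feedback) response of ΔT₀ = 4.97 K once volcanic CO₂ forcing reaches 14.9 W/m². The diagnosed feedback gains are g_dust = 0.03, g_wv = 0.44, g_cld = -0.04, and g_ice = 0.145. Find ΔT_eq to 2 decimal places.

11.69 K

Total gain g = 0.03 + 0.44 − 0.04 + 0.145 = 0.575.
Amplification A = 1/(1 − 0.575) = 2.353.
ΔT = 4.97 × 2.353 = 11.69 K.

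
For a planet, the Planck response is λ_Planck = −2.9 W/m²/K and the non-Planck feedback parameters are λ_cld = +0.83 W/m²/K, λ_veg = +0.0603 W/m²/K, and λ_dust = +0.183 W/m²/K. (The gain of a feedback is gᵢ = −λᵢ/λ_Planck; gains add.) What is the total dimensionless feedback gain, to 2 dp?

0.37

Convert to gains: g_cld = 0.83/2.9 = 0.2862; g_veg = 0.0603/2.9 = 0.02079; g_dust = 0.183/2.9 = 0.0631.
Total gain g = 0.37009.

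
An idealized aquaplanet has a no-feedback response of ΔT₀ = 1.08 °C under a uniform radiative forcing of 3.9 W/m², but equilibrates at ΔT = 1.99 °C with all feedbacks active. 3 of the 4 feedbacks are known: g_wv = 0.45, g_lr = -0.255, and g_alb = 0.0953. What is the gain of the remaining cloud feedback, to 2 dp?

Amplification A = ΔT/ΔT₀ = 1.99/1.08 = 1.843.
Total gain g = 1 − 1/A = 1 − 1/1.843 = 0.4574.
Known gains sum to 0.45 − 0.255 + 0.0953 = 0.2903.
g_cld = 0.4574 − 0.2903 = 0.17.

0.17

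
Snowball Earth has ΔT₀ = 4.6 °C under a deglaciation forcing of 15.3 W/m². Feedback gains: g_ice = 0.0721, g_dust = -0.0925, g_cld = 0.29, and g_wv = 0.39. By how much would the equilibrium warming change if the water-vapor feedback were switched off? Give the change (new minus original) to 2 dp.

-7.22 °C

Original: g = 0.6596, ΔT = 4.6/(1−0.6596) = 13.5135 °C.
Without water-vapor: g' = 0.2696, ΔT' = 4.6/(1−0.2696) = 6.2979 °C.
Change = 6.2979 − 13.5135 = -7.22 °C.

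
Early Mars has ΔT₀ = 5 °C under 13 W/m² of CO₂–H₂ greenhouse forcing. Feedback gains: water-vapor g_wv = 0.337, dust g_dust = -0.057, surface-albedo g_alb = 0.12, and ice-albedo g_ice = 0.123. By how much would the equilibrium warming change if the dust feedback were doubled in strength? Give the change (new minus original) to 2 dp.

-1.12 °C

Original: g = 0.523, ΔT = 5/(1−0.523) = 10.4822 °C.
With doubled dust: g' = 0.466, ΔT' = 5/(1−0.466) = 9.3633 °C.
Change = 9.3633 − 10.4822 = -1.12 °C.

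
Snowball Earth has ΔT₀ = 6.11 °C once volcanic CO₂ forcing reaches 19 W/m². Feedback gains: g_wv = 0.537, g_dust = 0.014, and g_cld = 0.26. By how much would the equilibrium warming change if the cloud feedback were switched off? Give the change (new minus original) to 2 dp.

Original: g = 0.811, ΔT = 6.11/(1−0.811) = 32.3280 °C.
Without cloud: g' = 0.551, ΔT' = 6.11/(1−0.551) = 13.6080 °C.
Change = 13.6080 − 32.3280 = -18.72 °C.

-18.72 °C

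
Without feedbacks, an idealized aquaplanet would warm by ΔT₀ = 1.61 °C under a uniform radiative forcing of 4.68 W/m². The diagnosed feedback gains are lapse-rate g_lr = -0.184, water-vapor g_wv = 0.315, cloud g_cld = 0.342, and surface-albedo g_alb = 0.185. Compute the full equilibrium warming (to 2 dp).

Total gain g = -0.184 + 0.315 + 0.342 + 0.185 = 0.658.
Amplification A = 1/(1 − 0.658) = 2.924.
ΔT = 1.61 × 2.924 = 4.71 °C.

4.71 °C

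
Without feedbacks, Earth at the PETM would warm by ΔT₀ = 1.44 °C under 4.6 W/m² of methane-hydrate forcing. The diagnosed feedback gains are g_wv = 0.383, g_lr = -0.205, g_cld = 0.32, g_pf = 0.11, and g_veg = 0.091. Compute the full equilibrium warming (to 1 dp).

4.8 °C

Total gain g = 0.383 − 0.205 + 0.32 + 0.11 + 0.091 = 0.699.
Amplification A = 1/(1 − 0.699) = 3.322.
ΔT = 1.44 × 3.322 = 4.8 °C.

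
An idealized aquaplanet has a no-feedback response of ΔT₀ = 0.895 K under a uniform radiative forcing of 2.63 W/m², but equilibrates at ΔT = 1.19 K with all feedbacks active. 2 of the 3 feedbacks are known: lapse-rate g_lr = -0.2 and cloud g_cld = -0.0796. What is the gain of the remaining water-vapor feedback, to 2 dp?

0.53

Amplification A = ΔT/ΔT₀ = 1.19/0.895 = 1.33.
Total gain g = 1 − 1/A = 1 − 1/1.33 = 0.2481.
Known gains sum to -0.2 − 0.0796 = -0.2796.
g_wv = 0.2481 + 0.2796 = 0.53.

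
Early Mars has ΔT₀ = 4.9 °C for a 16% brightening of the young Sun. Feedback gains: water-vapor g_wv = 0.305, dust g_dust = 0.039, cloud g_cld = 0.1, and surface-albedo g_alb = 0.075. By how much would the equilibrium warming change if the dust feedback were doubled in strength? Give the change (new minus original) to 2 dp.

Original: g = 0.519, ΔT = 4.9/(1−0.519) = 10.1871 °C.
With doubled dust: g' = 0.558, ΔT' = 4.9/(1−0.558) = 11.0860 °C.
Change = 11.0860 − 10.1871 = 0.90 °C.

0.90 °C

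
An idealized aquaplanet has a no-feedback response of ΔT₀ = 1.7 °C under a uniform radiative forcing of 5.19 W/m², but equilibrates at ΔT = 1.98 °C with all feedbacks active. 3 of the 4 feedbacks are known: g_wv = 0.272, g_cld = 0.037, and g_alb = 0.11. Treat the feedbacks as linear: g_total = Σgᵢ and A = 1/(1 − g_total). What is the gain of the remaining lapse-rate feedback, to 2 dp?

Amplification A = ΔT/ΔT₀ = 1.98/1.7 = 1.165.
Total gain g = 1 − 1/A = 1 − 1/1.165 = 0.1416.
Known gains sum to 0.272 + 0.037 + 0.11 = 0.419.
g_lr = 0.1416 − 0.419 = -0.28.

-0.28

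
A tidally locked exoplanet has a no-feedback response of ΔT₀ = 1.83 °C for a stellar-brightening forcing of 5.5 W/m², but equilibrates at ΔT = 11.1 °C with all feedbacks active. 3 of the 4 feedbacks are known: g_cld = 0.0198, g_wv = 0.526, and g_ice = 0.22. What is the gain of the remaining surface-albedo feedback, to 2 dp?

0.07

Amplification A = ΔT/ΔT₀ = 11.1/1.83 = 6.066.
Total gain g = 1 − 1/A = 1 − 1/6.066 = 0.8351.
Known gains sum to 0.0198 + 0.526 + 0.22 = 0.7658.
g_alb = 0.8351 − 0.7658 = 0.07.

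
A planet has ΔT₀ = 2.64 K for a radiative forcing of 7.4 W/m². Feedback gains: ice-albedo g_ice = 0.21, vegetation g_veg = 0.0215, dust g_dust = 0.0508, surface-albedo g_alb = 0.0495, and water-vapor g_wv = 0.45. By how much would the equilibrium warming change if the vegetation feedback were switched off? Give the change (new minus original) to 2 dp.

Original: g = 0.7818, ΔT = 2.64/(1−0.7818) = 12.0990 K.
Without vegetation: g' = 0.7603, ΔT' = 2.64/(1−0.7603) = 11.0138 K.
Change = 11.0138 − 12.0990 = -1.09 K.

-1.09 K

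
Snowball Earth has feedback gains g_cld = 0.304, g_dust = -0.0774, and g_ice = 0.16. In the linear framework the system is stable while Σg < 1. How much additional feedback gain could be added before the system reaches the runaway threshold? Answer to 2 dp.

0.61

Current total gain = 0.304 − 0.0774 + 0.16 = 0.3866.
Margin to runaway = 1 − 0.3866 = 0.61.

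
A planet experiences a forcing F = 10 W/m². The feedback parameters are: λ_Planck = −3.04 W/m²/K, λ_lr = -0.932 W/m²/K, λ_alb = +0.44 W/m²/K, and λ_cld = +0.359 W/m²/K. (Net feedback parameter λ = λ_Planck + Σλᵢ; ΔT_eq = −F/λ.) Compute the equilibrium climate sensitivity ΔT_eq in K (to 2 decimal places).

Net feedback parameter λ = (−3.04) + (-0.932) + (+0.44) + (+0.359) = -3.173 W/m²/K.
ΔT = −F/λ = −10/(-3.173) = 3.15 K.

3.15 K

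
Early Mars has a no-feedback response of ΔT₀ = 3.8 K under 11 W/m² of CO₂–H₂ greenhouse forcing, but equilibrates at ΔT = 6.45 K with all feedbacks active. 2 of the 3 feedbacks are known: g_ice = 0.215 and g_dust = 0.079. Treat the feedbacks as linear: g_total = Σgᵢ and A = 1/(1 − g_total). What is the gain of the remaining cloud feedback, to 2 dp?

Amplification A = ΔT/ΔT₀ = 6.45/3.8 = 1.697.
Total gain g = 1 − 1/A = 1 − 1/1.697 = 0.4107.
Known gains sum to 0.215 + 0.079 = 0.294.
g_cld = 0.4107 − 0.294 = 0.12.

0.12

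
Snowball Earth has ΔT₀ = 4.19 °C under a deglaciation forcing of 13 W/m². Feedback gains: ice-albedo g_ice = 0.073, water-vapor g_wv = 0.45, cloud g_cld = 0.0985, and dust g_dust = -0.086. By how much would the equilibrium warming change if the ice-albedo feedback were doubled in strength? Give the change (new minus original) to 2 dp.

1.68 °C

Original: g = 0.5355, ΔT = 4.19/(1−0.5355) = 9.0205 °C.
With doubled ice-albedo: g' = 0.6085, ΔT' = 4.19/(1−0.6085) = 10.7024 °C.
Change = 10.7024 − 9.0205 = 1.68 °C.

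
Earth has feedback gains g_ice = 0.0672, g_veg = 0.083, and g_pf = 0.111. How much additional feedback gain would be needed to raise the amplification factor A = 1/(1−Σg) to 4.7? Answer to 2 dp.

Current total gain = 0.2612.
Target gain for A = 4.7: g* = 1 − 1/4.7 = 0.7872.
Additional gain needed = 0.7872 − 0.2612 = 0.53.

0.53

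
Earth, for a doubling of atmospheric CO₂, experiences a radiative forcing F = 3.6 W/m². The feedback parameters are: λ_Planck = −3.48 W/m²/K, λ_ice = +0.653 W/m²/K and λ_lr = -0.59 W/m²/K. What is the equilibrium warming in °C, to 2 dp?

1.05 °C

Net feedback parameter λ = (−3.48) + (+0.653) + (-0.59) = -3.417 W/m²/K.
ΔT = −F/λ = −3.6/(-3.417) = 1.05 °C.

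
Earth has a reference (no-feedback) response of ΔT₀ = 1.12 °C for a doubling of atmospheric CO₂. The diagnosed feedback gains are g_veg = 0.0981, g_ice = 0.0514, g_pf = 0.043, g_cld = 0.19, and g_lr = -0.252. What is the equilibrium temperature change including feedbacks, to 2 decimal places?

1.29 °C

Total gain g = 0.0981 + 0.0514 + 0.043 + 0.19 − 0.252 = 0.1305.
Amplification A = 1/(1 − 0.1305) = 1.15.
ΔT = 1.12 × 1.15 = 1.29 °C.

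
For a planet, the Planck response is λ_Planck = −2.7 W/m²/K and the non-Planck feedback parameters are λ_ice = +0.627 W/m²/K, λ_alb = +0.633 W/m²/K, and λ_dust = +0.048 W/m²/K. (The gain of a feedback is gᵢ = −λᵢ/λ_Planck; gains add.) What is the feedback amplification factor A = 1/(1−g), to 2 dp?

Convert to gains: g_ice = 0.627/2.7 = 0.2322; g_alb = 0.633/2.7 = 0.2344; g_dust = 0.048/2.7 = 0.01778.
Total gain g = 0.48438.
A = 1/(1 − 0.48438) = 1.94.

1.94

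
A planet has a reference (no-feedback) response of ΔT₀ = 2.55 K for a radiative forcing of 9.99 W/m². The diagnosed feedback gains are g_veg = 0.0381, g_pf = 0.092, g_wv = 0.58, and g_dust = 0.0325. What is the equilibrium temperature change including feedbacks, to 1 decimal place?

Total gain g = 0.0381 + 0.092 + 0.58 + 0.0325 = 0.7426.
Amplification A = 1/(1 − 0.7426) = 3.885.
ΔT = 2.55 × 3.885 = 9.9 K.

9.9 K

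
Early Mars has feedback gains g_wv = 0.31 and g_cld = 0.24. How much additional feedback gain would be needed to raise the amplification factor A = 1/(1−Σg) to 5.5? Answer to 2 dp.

Current total gain = 0.55.
Target gain for A = 5.5: g* = 1 − 1/5.5 = 0.8182.
Additional gain needed = 0.8182 − 0.55 = 0.27.

0.27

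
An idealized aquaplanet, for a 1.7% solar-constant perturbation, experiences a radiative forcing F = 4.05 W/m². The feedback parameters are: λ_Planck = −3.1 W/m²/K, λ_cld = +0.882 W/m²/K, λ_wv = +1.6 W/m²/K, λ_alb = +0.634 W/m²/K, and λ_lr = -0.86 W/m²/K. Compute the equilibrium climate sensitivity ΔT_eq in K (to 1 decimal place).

Net feedback parameter λ = (−3.1) + (+0.882) + (+1.6) + (+0.634) + (-0.86) = -0.844 W/m²/K.
ΔT = −F/λ = −4.05/(-0.844) = 4.8 K.

4.8 K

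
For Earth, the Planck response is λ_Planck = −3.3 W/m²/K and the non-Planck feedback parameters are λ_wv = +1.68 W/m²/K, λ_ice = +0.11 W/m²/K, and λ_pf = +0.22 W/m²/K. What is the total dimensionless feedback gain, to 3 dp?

0.609

Convert to gains: g_wv = 1.68/3.3 = 0.5091; g_ice = 0.11/3.3 = 0.03333; g_pf = 0.22/3.3 = 0.06667.
Total gain g = 0.6091.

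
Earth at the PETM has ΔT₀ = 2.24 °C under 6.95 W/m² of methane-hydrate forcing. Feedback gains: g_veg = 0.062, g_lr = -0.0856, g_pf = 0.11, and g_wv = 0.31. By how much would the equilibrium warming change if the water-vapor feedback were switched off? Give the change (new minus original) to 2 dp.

-1.26 °C

Original: g = 0.3964, ΔT = 2.24/(1−0.3964) = 3.7111 °C.
Without water-vapor: g' = 0.0864, ΔT' = 2.24/(1−0.0864) = 2.4518 °C.
Change = 2.4518 − 3.7111 = -1.26 °C.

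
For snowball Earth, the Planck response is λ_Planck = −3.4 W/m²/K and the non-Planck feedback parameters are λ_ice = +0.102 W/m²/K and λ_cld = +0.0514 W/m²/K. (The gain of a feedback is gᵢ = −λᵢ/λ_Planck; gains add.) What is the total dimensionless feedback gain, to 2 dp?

0.05

Convert to gains: g_ice = 0.102/3.4 = 0.03; g_cld = 0.0514/3.4 = 0.01512.
Total gain g = 0.04512.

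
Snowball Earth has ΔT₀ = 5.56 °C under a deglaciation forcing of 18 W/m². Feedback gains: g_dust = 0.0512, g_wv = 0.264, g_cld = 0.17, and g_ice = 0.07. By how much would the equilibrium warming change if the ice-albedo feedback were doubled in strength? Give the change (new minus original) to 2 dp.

2.33 °C

Original: g = 0.5552, ΔT = 5.56/(1−0.5552) = 12.5000 °C.
With doubled ice-albedo: g' = 0.6252, ΔT' = 5.56/(1−0.6252) = 14.8346 °C.
Change = 14.8346 − 12.5000 = 2.33 °C.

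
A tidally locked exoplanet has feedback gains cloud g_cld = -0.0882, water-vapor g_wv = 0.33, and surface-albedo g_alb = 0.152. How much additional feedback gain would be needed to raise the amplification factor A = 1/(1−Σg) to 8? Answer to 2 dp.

Current total gain = 0.3938.
Target gain for A = 8: g* = 1 − 1/8 = 0.875.
Additional gain needed = 0.875 − 0.3938 = 0.48.

0.48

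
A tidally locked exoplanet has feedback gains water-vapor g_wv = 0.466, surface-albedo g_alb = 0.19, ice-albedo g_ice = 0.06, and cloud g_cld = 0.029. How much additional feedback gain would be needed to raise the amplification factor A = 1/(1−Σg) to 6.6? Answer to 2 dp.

Current total gain = 0.745.
Target gain for A = 6.6: g* = 1 − 1/6.6 = 0.8485.
Additional gain needed = 0.8485 − 0.745 = 0.10.

0.10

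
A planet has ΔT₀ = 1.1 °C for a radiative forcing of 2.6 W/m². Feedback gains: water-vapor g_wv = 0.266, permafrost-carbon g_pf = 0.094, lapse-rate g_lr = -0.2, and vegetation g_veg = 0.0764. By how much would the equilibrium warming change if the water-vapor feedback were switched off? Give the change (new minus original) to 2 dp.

-0.37 °C

Original: g = 0.2364, ΔT = 1.1/(1−0.2364) = 1.4405 °C.
Without water-vapor: g' = -0.0296, ΔT' = 1.1/(1+0.0296) = 1.0684 °C.
Change = 1.0684 − 1.4405 = -0.37 °C.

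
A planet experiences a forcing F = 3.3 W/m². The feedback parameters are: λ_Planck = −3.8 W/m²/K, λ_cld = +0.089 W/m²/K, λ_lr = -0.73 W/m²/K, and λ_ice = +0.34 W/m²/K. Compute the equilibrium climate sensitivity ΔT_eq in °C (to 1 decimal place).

0.8 °C

Net feedback parameter λ = (−3.8) + (+0.089) + (-0.73) + (+0.34) = -4.101 W/m²/K.
ΔT = −F/λ = −3.3/(-4.101) = 0.8 °C.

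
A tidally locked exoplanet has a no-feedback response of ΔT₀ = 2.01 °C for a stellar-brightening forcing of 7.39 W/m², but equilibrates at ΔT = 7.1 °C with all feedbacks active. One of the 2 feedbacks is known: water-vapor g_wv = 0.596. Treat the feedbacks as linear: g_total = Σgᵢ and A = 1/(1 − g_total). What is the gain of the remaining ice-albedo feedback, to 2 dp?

Amplification A = ΔT/ΔT₀ = 7.1/2.01 = 3.532.
Total gain g = 1 − 1/A = 1 − 1/3.532 = 0.7169.
The known gain is 0.596.
g_ice = 0.7169 − 0.596 = 0.12.

0.12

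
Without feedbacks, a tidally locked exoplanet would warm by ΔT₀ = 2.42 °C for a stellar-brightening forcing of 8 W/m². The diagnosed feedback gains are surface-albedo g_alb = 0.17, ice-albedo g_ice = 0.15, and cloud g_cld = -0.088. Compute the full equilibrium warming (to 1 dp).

3.2 °C

Total gain g = 0.17 + 0.15 − 0.088 = 0.232.
Amplification A = 1/(1 − 0.232) = 1.302.
ΔT = 2.42 × 1.302 = 3.2 °C.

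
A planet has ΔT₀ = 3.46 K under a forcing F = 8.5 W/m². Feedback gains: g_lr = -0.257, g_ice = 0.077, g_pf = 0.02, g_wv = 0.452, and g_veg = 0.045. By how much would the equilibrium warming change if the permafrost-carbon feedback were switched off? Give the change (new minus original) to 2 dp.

Original: g = 0.337, ΔT = 3.46/(1−0.337) = 5.2187 K.
Without permafrost-carbon: g' = 0.317, ΔT' = 3.46/(1−0.317) = 5.0659 K.
Change = 5.0659 − 5.2187 = -0.15 K.

-0.15 K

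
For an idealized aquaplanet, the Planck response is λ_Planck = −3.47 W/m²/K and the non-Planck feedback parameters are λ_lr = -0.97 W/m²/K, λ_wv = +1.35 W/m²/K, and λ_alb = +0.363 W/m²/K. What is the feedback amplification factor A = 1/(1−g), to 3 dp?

1.272

Convert to gains: g_lr = -0.97/3.47 = -0.2795; g_wv = 1.35/3.47 = 0.389; g_alb = 0.363/3.47 = 0.1046.
Total gain g = 0.2141.
A = 1/(1 − 0.2141) = 1.272.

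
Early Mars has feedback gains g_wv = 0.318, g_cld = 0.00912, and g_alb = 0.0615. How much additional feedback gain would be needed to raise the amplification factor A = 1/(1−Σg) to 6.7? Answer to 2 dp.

Current total gain = 0.38862.
Target gain for A = 6.7: g* = 1 − 1/6.7 = 0.8507.
Additional gain needed = 0.8507 − 0.38862 = 0.46.

0.46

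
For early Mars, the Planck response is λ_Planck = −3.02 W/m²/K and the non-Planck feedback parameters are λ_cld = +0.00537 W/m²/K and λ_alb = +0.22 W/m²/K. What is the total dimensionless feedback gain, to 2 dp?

Convert to gains: g_cld = 0.00537/3.02 = 0.001778; g_alb = 0.22/3.02 = 0.07285.
Total gain g = 0.074628.

0.07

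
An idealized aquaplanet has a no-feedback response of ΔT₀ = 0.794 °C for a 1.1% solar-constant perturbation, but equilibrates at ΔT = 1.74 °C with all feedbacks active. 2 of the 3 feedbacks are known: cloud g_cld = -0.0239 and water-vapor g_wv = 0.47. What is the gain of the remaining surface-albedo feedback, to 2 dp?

0.10

Amplification A = ΔT/ΔT₀ = 1.74/0.794 = 2.191.
Total gain g = 1 − 1/A = 1 − 1/2.191 = 0.5436.
Known gains sum to -0.0239 + 0.47 = 0.4461.
g_alb = 0.5436 − 0.4461 = 0.10.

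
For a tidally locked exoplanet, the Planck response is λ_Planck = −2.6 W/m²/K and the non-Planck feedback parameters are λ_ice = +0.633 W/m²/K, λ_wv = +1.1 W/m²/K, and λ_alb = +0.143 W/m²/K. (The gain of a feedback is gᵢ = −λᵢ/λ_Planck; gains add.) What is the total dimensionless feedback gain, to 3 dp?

Convert to gains: g_ice = 0.633/2.6 = 0.2435; g_wv = 1.1/2.6 = 0.4231; g_alb = 0.143/2.6 = 0.055.
Total gain g = 0.7216.

0.722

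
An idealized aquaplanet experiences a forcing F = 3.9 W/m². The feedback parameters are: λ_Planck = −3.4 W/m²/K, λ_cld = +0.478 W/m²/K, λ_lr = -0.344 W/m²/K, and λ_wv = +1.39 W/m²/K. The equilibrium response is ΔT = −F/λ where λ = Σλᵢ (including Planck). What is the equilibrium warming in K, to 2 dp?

2.08 K

Net feedback parameter λ = (−3.4) + (+0.478) + (-0.344) + (+1.39) = -1.876 W/m²/K.
ΔT = −F/λ = −3.9/(-1.876) = 2.08 K.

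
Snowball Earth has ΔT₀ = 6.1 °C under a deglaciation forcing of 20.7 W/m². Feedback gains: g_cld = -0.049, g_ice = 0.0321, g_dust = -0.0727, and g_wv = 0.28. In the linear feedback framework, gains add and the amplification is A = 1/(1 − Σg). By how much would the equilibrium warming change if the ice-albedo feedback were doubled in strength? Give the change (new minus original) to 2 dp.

0.31 °C

Original: g = 0.1904, ΔT = 6.1/(1−0.1904) = 7.5346 °C.
With doubled ice-albedo: g' = 0.2225, ΔT' = 6.1/(1−0.2225) = 7.8457 °C.
Change = 7.8457 − 7.5346 = 0.31 °C.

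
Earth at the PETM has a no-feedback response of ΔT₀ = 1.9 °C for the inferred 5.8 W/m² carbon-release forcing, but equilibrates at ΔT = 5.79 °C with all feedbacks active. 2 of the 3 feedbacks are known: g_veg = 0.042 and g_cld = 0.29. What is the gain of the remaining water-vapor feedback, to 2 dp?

0.34

Amplification A = ΔT/ΔT₀ = 5.79/1.9 = 3.047.
Total gain g = 1 − 1/A = 1 − 1/3.047 = 0.6718.
Known gains sum to 0.042 + 0.29 = 0.332.
g_wv = 0.6718 − 0.332 = 0.34.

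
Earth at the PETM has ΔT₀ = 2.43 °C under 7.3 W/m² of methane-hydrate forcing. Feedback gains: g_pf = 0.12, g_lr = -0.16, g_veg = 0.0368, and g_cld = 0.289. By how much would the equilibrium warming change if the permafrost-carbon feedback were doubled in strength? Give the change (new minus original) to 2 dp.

0.69 °C

Original: g = 0.2858, ΔT = 2.43/(1−0.2858) = 3.4024 °C.
With doubled permafrost-carbon: g' = 0.4058, ΔT' = 2.43/(1−0.4058) = 4.0895 °C.
Change = 4.0895 − 3.4024 = 0.69 °C.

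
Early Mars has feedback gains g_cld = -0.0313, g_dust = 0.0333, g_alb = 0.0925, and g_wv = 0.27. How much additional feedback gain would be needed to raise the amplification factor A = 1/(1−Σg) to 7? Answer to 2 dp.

0.49

Current total gain = 0.3645.
Target gain for A = 7: g* = 1 − 1/7 = 0.8571.
Additional gain needed = 0.8571 − 0.3645 = 0.49.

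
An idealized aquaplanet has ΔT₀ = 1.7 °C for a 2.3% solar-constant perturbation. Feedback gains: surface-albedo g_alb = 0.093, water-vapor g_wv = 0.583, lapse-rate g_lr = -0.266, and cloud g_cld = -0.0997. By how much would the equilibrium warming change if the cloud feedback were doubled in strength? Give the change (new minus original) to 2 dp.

Original: g = 0.3103, ΔT = 1.7/(1−0.3103) = 2.4648 °C.
With doubled cloud: g' = 0.2106, ΔT' = 1.7/(1−0.2106) = 2.1535 °C.
Change = 2.1535 − 2.4648 = -0.31 °C.

-0.31 °C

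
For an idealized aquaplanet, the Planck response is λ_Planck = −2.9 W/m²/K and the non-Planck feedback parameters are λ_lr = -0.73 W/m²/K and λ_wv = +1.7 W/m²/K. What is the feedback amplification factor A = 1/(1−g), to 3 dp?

Convert to gains: g_lr = -0.73/2.9 = -0.2517; g_wv = 1.7/2.9 = 0.5862.
Total gain g = 0.3345.
A = 1/(1 − 0.3345) = 1.503.

1.503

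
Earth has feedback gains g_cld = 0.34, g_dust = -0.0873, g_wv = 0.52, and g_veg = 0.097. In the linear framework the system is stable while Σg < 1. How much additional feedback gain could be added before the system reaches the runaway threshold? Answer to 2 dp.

Current total gain = 0.34 − 0.0873 + 0.52 + 0.097 = 0.8697.
Margin to runaway = 1 − 0.8697 = 0.13.

0.13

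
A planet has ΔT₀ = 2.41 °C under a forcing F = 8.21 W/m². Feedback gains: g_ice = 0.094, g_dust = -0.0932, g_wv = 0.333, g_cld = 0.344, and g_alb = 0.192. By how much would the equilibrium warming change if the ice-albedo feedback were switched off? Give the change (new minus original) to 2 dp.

Original: g = 0.8698, ΔT = 2.41/(1−0.8698) = 18.5100 °C.
Without ice-albedo: g' = 0.7758, ΔT' = 2.41/(1−0.7758) = 10.7493 °C.
Change = 10.7493 − 18.5100 = -7.76 °C.

-7.76 °C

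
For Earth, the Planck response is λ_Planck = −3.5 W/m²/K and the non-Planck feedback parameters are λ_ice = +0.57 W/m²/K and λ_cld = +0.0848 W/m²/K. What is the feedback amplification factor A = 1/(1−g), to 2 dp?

Convert to gains: g_ice = 0.57/3.5 = 0.1629; g_cld = 0.0848/3.5 = 0.02423.
Total gain g = 0.18713.
A = 1/(1 − 0.18713) = 1.23.

1.23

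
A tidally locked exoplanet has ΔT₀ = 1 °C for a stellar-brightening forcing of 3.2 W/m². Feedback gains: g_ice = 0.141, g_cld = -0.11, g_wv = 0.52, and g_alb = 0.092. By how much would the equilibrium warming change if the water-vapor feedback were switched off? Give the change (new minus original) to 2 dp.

-1.66 °C

Original: g = 0.643, ΔT = 1/(1−0.643) = 2.8011 °C.
Without water-vapor: g' = 0.123, ΔT' = 1/(1−0.123) = 1.1403 °C.
Change = 1.1403 − 2.8011 = -1.66 °C.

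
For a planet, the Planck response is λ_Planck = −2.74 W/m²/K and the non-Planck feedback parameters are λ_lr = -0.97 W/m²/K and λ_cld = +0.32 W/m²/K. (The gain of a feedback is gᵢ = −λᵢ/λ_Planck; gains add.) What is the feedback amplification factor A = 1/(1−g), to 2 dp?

0.81

Convert to gains: g_lr = -0.97/2.74 = -0.354; g_cld = 0.32/2.74 = 0.1168.
Total gain g = -0.2372.
A = 1/(1 + 0.2372) = 0.81.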